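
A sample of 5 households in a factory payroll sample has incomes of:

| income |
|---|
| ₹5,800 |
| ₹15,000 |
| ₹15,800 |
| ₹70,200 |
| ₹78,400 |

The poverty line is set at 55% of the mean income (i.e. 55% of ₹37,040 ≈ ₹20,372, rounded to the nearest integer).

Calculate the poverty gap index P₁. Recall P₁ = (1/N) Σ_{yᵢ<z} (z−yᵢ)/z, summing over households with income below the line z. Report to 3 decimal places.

Below z: ₹5,800, ₹15,000, ₹15,800 (q = 3 of N = 5).
Normalized shortfalls: (20372−5800)/20372 = 0.7153; (20372−15000)/20372 = 0.2637; (20372−15800)/20372 = 0.2244.
Sum of shortfalls = 1.203416; P₁ averages over all N: 1.203416 / 5 = 0.241.

0.241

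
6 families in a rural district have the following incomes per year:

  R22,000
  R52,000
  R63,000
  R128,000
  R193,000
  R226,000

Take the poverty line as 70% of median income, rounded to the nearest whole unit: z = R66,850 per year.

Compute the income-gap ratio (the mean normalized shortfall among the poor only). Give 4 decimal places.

Below the line: R22,000, R52,000, R63,000 (q = 3 of N = 6).
Relative gaps: 0.6709, 0.2221, 0.0576; sum = 0.950636.
I averages over the q = 3 poor units only: 0.950636 / 3 = 0.3169.

0.3169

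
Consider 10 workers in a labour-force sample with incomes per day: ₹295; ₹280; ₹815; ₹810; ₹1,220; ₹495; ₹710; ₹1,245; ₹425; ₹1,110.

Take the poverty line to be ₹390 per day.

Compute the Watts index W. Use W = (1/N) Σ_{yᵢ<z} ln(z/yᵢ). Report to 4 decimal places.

0.0611

Poor units: ₹280, ₹295 (q = 2 of N = 10).
ln(z/y) terms: ln(390/280) = 0.3314; ln(390/295) = 0.2792.
W = 0.610529 / 10 = 0.0611.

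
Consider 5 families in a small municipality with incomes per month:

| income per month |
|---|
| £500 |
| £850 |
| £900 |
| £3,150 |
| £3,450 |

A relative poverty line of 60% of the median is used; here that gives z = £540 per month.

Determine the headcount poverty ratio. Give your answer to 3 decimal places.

0.200

1 of the 5 families have income below £540.
H = 1/5 = 0.200.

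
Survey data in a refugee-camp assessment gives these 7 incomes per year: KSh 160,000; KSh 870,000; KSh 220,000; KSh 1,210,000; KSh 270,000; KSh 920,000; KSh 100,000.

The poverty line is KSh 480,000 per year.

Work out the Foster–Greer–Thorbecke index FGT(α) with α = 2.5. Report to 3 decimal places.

0.180

Poor units: KSh 100,000, KSh 160,000, KSh 220,000, KSh 270,000 (q = 4 of N = 7).
Normalized shortfalls: (480000−100000)/480000 = 0.7917; (480000−160000)/480000 = 0.6667; (480000−220000)/480000 = 0.5417; (480000−270000)/480000 = 0.4375.
Raised to α = 2.5: 0.55764; 0.36289; 0.21594; 0.12660.
Sum = 1.263072; FGT(2.5) = 1.263072 / 7 = 0.180.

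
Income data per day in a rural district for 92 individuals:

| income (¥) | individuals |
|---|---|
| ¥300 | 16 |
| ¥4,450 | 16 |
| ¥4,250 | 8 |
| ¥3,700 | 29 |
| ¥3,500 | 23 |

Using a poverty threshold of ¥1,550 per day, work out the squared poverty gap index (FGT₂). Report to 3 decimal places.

Below the line: 16×¥300 (q = 16 of N = 92).
Relative gaps: (1550−300)/1550 = 0.8065 (×16).
Squared: 0.6504 (×16).
Sum = 10.405827; P₂ = 10.405827 / 92 = 0.113.

0.113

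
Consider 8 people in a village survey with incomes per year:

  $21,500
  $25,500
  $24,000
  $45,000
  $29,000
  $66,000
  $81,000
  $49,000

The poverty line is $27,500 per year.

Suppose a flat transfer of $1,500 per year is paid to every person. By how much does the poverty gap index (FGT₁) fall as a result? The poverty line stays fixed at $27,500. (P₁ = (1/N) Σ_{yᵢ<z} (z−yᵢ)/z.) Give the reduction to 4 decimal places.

Before: below the line — $21,500, $24,000, $25,500; poverty gap index (FGT₁) = 0.052273.
After the $1,500 transfer: below the line — $23,000, $25,500, $27,000; poverty gap index (FGT₁) = 0.031818.
Reduction = 0.052273 − 0.031818 = 0.0205.

0.0205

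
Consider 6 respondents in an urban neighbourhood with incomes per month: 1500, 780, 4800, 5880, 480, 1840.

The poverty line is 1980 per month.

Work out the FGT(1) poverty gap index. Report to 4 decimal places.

Poor units: 480, 780, 1500, 1840 (q = 4 of N = 6).
Relative gaps: (1980−480)/1980 = 0.7576; (1980−780)/1980 = 0.6061; (1980−1500)/1980 = 0.2424; (1980−1840)/1980 = 0.0707.
Σ = 1.676768. Dividing by the full population N = 6 gives P₁ = 0.2795.

0.2795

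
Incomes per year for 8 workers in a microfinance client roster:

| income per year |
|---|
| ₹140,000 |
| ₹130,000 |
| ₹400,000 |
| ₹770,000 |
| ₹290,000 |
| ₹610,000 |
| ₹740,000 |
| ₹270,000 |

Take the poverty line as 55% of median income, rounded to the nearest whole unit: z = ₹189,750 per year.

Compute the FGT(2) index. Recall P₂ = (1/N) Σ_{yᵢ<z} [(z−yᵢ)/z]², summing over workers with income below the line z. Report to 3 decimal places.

0.021

Poor units: ₹130,000, ₹140,000 (q = 2 of N = 8).
Gap ratios (z−y)/z: (189750−130000)/189750 = 0.3149; (189750−140000)/189750 = 0.2622.
Squared: 0.0992; 0.0687.
Sum = 0.167897; P₂ = 0.167897 / 8 = 0.021.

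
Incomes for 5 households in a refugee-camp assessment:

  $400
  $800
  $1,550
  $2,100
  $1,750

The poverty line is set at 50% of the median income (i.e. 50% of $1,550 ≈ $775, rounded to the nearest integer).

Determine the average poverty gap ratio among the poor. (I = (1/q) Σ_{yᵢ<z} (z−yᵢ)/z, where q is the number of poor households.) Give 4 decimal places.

Incomes under z: $400 (q = 1 of N = 5).
Relative gaps: 0.4839; sum = 0.483871.
I averages over the q = 1 poor units only: 0.483871 / 1 = 0.4839.

0.4839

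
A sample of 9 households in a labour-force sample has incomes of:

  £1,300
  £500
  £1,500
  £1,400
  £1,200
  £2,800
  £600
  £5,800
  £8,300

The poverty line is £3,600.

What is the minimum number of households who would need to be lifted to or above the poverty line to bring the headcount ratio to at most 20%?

Currently q = 7 of N = 9 are below the line (H = 0.778).
A headcount ratio of at most 20% allows at most ⌊0.20 × 9⌋ = 1 poor households.
So at least 7 − 1 = 6 must be lifted.

6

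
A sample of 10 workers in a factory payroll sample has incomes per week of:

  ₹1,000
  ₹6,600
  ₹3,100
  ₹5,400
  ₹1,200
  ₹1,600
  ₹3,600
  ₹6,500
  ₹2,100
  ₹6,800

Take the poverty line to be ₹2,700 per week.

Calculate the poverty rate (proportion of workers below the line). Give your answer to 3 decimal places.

0.400

4 of the 10 workers have income below ₹2,700.
H = 4/10 = 0.400.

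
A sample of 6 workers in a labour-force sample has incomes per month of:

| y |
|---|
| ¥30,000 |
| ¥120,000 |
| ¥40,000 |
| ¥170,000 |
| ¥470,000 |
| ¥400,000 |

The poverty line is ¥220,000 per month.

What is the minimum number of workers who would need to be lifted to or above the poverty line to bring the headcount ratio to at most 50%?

4 of the 6 workers are poor, so H = 4/6 = 0.667.
A headcount ratio of at most 50% allows at most ⌊0.50 × 6⌋ = 3 poor workers.
So at least 4 − 3 = 1 must be lifted.

1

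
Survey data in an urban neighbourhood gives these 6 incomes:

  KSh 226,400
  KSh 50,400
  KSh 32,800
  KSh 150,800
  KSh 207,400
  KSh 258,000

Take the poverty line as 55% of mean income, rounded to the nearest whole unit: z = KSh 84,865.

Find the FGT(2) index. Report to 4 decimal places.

Poor units: KSh 32,800, KSh 50,400 (q = 2 of N = 6).
Relative gaps: (84865−32800)/84865 = 0.6135; (84865−50400)/84865 = 0.4061.
Squared: 0.3764; 0.1649.
Sum = 0.541317; P₂ = 0.541317 / 6 = 0.0902.

0.0902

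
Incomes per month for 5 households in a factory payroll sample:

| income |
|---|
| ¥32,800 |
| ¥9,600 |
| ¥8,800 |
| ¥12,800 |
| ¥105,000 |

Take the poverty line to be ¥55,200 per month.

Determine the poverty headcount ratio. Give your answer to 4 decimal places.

4 of the 5 households have income below ¥55,200.
H = 4/5 = 0.8000.

0.8000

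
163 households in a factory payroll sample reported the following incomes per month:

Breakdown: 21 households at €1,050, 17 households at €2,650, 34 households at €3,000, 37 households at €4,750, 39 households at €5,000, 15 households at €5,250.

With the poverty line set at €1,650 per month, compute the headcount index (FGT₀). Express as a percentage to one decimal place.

12.9%

21 of the 163 households have income below €1,650.
H = 21/163 = 12.9%.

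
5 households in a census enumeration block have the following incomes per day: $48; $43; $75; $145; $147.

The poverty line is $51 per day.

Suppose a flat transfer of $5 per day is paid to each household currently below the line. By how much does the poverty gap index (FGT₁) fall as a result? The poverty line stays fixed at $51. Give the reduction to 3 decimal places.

Before: below the line — $43, $48; poverty gap index (FGT₁) = 0.04314.
After the $5 transfer: below the line — $48; poverty gap index (FGT₁) = 0.01176.
Reduction = 0.04314 − 0.01176 = 0.031.

0.031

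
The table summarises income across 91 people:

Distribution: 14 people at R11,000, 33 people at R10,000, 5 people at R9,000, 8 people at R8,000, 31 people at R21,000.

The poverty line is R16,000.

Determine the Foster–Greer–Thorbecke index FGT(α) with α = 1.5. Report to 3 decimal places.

Incomes under z: 8×R8,000, 5×R9,000, 33×R10,000, 14×R11,000 (q = 60 of N = 91).
Gap ratios (z−y)/z: (16000−8000)/16000 = 0.5000 (×8); (16000−9000)/16000 = 0.4375 (×5); (16000−10000)/16000 = 0.3750 (×33); (16000−11000)/16000 = 0.3125 (×14).
Raised to α = 1.5: 0.35355 (×8); 0.28938 (×5); 0.22964 (×33); 0.17469 (×14).
Sum = 14.299131; FGT(1.5) = 14.299131 / 91 = 0.157.

0.157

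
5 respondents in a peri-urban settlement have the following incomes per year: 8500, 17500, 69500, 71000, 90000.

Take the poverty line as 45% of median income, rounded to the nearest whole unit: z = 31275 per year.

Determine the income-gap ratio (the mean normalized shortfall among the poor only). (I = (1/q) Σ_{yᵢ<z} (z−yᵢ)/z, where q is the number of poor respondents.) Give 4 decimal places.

0.5843

Incomes under z: 8500, 17500 (q = 2 of N = 5).
Relative gaps: 0.7282, 0.4404; sum = 1.168665.
The income-gap ratio divides by q (the poor only): 1.168665 / 2 = 0.5843.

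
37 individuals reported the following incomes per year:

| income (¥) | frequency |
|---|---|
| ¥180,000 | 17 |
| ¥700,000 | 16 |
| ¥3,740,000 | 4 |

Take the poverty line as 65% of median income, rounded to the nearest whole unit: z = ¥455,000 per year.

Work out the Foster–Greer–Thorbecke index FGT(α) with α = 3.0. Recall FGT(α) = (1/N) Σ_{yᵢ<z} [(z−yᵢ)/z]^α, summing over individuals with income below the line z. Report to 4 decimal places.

Below z: 17×¥180,000 (q = 17 of N = 37).
Normalized shortfalls: (455000−180000)/455000 = 0.6044 (×17).
Raised to α = 3.0: 0.22078 (×17).
Sum = 3.753296; FGT(3.0) = 3.753296 / 37 = 0.1014.

0.1014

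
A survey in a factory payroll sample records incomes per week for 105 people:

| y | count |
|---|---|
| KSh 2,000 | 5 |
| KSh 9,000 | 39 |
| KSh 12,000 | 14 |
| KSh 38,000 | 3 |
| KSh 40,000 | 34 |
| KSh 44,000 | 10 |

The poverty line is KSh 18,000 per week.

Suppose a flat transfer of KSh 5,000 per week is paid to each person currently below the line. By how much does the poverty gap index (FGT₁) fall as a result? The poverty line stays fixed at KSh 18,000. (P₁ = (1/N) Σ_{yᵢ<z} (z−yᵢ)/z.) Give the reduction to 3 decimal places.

0.153

Before: below the line — 5×KSh 2,000, 39×KSh 9,000, 14×KSh 12,000; poverty gap index (FGT₁) = 0.27249.
After the KSh 5,000 transfer: below the line — 5×KSh 7,000, 39×KSh 14,000, 14×KSh 17,000; poverty gap index (FGT₁) = 0.11905.
Reduction = 0.27249 − 0.11905 = 0.153.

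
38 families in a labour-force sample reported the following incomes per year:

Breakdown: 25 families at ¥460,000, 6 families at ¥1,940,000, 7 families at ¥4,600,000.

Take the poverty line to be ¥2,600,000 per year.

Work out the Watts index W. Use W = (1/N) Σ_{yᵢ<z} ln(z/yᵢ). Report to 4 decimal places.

Below the line: 25×¥460,000, 6×¥1,940,000 (q = 31 of N = 38).
Log shortfalls: ln(2600000/460000) = 1.7320 (×25); ln(2600000/1940000) = 0.2928 (×6).
W = 45.057947 / 38 = 1.1857.

1.1857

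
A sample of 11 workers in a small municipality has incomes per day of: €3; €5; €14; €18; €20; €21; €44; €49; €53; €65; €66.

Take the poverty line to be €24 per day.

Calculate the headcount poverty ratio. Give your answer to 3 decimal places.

6 of the 11 workers have income below €24.
H = 6/11 = 0.545.

0.545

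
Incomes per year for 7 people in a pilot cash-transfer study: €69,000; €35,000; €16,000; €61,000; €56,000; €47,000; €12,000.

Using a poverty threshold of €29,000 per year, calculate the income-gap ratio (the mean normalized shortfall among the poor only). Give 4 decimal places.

0.5172

Below z: €12,000, €16,000 (q = 2 of N = 7).
Relative gaps: 0.5862, 0.4483; sum = 1.034483.
I averages over the q = 2 poor units only: 1.034483 / 2 = 0.5172.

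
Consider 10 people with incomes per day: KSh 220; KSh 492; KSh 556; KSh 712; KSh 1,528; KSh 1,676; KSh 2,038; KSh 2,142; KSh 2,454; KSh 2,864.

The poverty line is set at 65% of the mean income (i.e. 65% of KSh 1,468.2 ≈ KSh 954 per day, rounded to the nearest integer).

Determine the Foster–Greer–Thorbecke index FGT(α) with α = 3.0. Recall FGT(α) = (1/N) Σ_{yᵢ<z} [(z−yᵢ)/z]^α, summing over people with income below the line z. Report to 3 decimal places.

0.066

Incomes under z: KSh 220, KSh 492, KSh 556, KSh 712 (q = 4 of N = 10).
Normalized shortfalls: (954−220)/954 = 0.7694; (954−492)/954 = 0.4843; (954−556)/954 = 0.4172; (954−712)/954 = 0.2537.
Raised to α = 3.0: 0.45545; 0.11357; 0.07261; 0.01632.
Sum = 0.657961; FGT(3.0) = 0.657961 / 10 = 0.066.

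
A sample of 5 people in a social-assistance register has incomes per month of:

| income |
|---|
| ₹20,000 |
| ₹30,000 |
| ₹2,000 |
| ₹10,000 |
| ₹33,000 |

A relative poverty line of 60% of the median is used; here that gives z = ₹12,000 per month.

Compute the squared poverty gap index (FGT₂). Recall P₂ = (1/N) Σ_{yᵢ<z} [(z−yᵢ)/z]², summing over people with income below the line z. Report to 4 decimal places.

0.1444

Incomes under z: ₹2,000, ₹10,000 (q = 2 of N = 5).
Relative gaps: (12000−2000)/12000 = 0.8333; (12000−10000)/12000 = 0.1667.
Squared: 0.6944; 0.0278.
Sum = 0.722222; P₂ = 0.722222 / 5 = 0.1444.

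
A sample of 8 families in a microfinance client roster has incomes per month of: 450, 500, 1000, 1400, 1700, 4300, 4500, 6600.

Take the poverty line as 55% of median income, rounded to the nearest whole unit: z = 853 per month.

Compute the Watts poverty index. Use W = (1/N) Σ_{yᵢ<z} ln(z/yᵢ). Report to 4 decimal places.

Poor units: 450, 500 (q = 2 of N = 8).
Log shortfalls: ln(853/450) = 0.6395; ln(853/500) = 0.5342.
W = 1.173663 / 8 = 0.1467.

0.1467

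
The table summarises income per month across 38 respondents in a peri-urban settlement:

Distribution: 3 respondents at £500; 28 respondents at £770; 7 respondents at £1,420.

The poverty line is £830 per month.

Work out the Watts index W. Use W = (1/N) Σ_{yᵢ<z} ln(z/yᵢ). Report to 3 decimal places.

Below z: 3×£500, 28×£770 (q = 31 of N = 38).
Log gaps: ln(830/500) = 0.5068 (×3); ln(830/770) = 0.0750 (×28).
W = 3.621438 / 38 = 0.095.

0.095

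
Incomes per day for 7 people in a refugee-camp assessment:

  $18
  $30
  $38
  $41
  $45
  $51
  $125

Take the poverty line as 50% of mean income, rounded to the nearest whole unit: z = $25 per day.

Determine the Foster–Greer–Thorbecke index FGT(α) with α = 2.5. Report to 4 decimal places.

0.0059

Incomes under z: $18 (q = 1 of N = 7).
Normalized shortfalls: (25−18)/25 = 0.2800.
Raised to α = 2.5: 0.04149.
Sum = 0.041485; FGT(2.5) = 0.041485 / 7 = 0.0059.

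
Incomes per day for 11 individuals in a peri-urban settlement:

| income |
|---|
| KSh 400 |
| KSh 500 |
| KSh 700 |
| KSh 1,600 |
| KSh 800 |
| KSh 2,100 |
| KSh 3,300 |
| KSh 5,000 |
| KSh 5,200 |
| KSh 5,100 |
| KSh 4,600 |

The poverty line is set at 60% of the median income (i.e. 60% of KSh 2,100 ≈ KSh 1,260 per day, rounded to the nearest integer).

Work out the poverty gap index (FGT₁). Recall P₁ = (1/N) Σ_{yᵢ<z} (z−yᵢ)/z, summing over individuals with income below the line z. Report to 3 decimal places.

0.190

Poor units: KSh 400, KSh 500, KSh 700, KSh 800 (q = 4 of N = 11).
Gap ratios (z−y)/z: (1260−400)/1260 = 0.6825; (1260−500)/1260 = 0.6032; (1260−700)/1260 = 0.4444; (1260−800)/1260 = 0.3651.
Sum of shortfalls = 2.095238; P₁ averages over all N: 2.095238 / 11 = 0.190.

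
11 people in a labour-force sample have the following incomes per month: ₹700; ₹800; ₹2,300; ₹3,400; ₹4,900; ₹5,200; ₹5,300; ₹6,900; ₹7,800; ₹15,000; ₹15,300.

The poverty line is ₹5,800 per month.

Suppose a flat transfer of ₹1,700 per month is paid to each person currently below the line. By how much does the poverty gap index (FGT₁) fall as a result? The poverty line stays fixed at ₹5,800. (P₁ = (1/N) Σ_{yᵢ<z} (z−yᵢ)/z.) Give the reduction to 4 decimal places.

Before: below the line — ₹700, ₹800, ₹2,300, ₹3,400, ₹4,900, ₹5,200, ₹5,300; poverty gap index (FGT₁) = 0.282132.
After the ₹1,700 transfer: below the line — ₹2,400, ₹2,500, ₹4,000, ₹5,100; poverty gap index (FGT₁) = 0.144201.
Reduction = 0.282132 − 0.144201 = 0.1379.

0.1379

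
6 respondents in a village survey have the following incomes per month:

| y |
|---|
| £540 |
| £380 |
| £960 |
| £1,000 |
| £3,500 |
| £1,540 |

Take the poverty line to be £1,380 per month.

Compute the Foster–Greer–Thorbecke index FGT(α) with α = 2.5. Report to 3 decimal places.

Below z: £380, £540, £960, £1,000 (q = 4 of N = 6).
Normalized shortfalls: (1380−380)/1380 = 0.7246; (1380−540)/1380 = 0.6087; (1380−960)/1380 = 0.3043; (1380−1000)/1380 = 0.2754.
Raised to α = 2.5: 0.44699; 0.28907; 0.05110; 0.03979.
Sum = 0.826952; FGT(2.5) = 0.826952 / 6 = 0.138.

0.138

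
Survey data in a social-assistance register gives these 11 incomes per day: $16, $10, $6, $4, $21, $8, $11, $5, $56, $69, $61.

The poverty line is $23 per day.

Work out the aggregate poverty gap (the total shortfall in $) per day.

Incomes under z: $4, $5, $6, $8, $10, $11, $16, $21 (q = 8 of N = 11).
Individual gaps: 23−4 = 19; 23−5 = 18; 23−6 = 17; 23−8 = 15; 23−10 = 13; 23−11 = 12; 23−16 = 7; 23−21 = 2.
Aggregate gap = $103.

$103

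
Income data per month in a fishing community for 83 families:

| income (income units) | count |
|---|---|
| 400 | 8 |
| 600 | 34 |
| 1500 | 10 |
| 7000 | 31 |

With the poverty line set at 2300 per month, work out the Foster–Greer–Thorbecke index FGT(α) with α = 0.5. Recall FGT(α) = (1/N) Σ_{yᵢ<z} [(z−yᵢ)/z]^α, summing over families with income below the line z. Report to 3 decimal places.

Below the line: 8×400, 34×600, 10×1500 (q = 52 of N = 83).
Shortfall ratios: (2300−400)/2300 = 0.8261 (×8); (2300−600)/2300 = 0.7391 (×34); (2300−1500)/2300 = 0.3478 (×10).
Raised to α = 0.5: 0.90889 (×8); 0.85973 (×34); 0.58977 (×10).
Sum = 42.399541; FGT(0.5) = 42.399541 / 83 = 0.511.

0.511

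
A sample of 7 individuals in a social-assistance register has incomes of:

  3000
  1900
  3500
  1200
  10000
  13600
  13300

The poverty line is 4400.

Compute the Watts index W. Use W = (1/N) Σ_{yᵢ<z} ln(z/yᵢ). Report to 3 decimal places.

Below the line: 1200, 1900, 3000, 3500 (q = 4 of N = 7).
Log gaps: ln(4400/1200) = 1.2993; ln(4400/1900) = 0.8398; ln(4400/3000) = 0.3830; ln(4400/3500) = 0.2288.
W = 2.750867 / 7 = 0.393.

0.393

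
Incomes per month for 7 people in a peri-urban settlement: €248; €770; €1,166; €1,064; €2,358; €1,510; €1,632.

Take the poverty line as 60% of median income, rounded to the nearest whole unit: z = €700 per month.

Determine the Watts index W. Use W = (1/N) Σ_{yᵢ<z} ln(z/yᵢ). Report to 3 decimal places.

Below the line: €248 (q = 1 of N = 7).
ln(z/y) terms: ln(700/248) = 1.0377.
W = 1.037652 / 7 = 0.148.

0.148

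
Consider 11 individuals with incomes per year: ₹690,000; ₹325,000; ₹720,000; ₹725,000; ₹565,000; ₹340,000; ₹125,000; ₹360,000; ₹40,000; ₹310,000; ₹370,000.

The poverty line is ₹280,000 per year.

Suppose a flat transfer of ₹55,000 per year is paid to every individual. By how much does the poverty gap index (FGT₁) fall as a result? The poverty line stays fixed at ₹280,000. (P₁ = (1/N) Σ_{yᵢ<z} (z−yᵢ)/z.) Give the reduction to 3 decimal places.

Before: below the line — ₹40,000, ₹125,000; poverty gap index (FGT₁) = 0.12825.
After the ₹55,000 transfer: below the line — ₹95,000, ₹180,000; poverty gap index (FGT₁) = 0.09253.
Reduction = 0.12825 − 0.09253 = 0.036.

0.036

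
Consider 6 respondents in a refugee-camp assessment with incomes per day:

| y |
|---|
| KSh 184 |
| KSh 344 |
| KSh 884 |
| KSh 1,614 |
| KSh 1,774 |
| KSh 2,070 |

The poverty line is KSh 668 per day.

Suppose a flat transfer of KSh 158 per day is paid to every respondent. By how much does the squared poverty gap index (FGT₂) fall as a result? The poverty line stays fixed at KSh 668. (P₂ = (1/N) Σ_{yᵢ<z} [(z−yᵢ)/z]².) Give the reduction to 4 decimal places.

Before: below the line — KSh 184, KSh 344; squared poverty gap index (FGT₂) = 0.126705.
After the KSh 158 transfer: below the line — KSh 342, KSh 502; squared poverty gap index (FGT₂) = 0.049987.
Reduction = 0.126705 − 0.049987 = 0.0767.

0.0767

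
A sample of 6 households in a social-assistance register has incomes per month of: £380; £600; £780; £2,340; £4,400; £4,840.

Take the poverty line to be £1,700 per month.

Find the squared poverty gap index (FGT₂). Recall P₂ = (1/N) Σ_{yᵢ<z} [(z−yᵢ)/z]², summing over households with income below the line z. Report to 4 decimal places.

Incomes under z: £380, £600, £780 (q = 3 of N = 6).
Normalized shortfalls: (1700−380)/1700 = 0.7765; (1700−600)/1700 = 0.6471; (1700−780)/1700 = 0.5412.
Squared: 0.6029; 0.4187; 0.2929.
Sum = 1.314464; P₂ = 1.314464 / 6 = 0.2191.

0.2191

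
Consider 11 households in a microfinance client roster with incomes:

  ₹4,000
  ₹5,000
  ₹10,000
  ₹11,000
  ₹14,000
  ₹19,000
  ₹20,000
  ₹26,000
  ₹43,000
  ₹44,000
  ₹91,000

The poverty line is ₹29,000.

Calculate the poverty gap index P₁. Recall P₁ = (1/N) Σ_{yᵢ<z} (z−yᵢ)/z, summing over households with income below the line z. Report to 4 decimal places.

Below the line: ₹4,000, ₹5,000, ₹10,000, ₹11,000, ₹14,000, ₹19,000, ₹20,000, ₹26,000 (q = 8 of N = 11).
Shortfall ratios: (29000−4000)/29000 = 0.8621; (29000−5000)/29000 = 0.8276; (29000−10000)/29000 = 0.6552; (29000−11000)/29000 = 0.6207; (29000−14000)/29000 = 0.5172; (29000−19000)/29000 = 0.3448; (29000−20000)/29000 = 0.3103; (29000−26000)/29000 = 0.1034.
Sum of shortfalls = 4.241379; P₁ averages over all N: 4.241379 / 11 = 0.3856.

0.3856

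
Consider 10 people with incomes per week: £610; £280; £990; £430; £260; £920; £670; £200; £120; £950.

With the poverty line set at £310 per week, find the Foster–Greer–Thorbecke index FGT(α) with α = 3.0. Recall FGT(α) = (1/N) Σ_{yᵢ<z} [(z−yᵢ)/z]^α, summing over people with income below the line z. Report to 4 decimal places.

Below z: £120, £200, £260, £280 (q = 4 of N = 10).
Gap ratios (z−y)/z: (310−120)/310 = 0.6129; (310−200)/310 = 0.3548; (310−260)/310 = 0.1613; (310−280)/310 = 0.0968.
Raised to α = 3.0: 0.23024; 0.04468; 0.00420; 0.00091.
Sum = 0.280017; FGT(3.0) = 0.280017 / 10 = 0.0280.

0.0280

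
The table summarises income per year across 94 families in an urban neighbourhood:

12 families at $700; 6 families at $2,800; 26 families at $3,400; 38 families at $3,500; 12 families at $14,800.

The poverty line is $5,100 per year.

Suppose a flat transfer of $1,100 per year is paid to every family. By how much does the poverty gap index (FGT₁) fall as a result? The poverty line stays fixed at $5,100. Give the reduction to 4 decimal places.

Before: below the line — 12×$700, 6×$2,800, 26×$3,400, 38×$3,500; poverty gap index (FGT₁) = 0.357947.
After the $1,100 transfer: below the line — 12×$1,800, 6×$3,900, 26×$4,500, 38×$4,600; poverty gap index (FGT₁) = 0.169796.
Reduction = 0.357947 − 0.169796 = 0.1882.

0.1882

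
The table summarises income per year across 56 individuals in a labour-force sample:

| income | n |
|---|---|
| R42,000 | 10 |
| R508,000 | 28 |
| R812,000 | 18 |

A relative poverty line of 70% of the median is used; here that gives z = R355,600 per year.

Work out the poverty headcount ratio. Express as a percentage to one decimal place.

17.9%

10 of the 56 individuals have income below R355,600.
H = 10/56 = 17.9%.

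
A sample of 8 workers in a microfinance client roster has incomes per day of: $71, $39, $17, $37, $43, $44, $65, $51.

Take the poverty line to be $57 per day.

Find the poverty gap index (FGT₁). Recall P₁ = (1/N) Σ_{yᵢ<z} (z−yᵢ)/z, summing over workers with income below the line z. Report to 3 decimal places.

0.243

Incomes under z: $17, $37, $39, $43, $44, $51 (q = 6 of N = 8).
Normalized shortfalls: (57−17)/57 = 0.7018; (57−37)/57 = 0.3509; (57−39)/57 = 0.3158; (57−43)/57 = 0.2456; (57−44)/57 = 0.2281; (57−51)/57 = 0.1053.
Σ = 1.947368. Dividing by the full population N = 8 gives P₁ = 0.243.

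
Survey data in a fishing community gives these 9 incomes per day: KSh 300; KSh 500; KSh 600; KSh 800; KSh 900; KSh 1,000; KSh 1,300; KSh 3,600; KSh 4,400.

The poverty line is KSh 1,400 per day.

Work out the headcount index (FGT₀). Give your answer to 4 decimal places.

7 of the 9 people have income below KSh 1,400.
H = 7/9 = 0.7778.

0.7778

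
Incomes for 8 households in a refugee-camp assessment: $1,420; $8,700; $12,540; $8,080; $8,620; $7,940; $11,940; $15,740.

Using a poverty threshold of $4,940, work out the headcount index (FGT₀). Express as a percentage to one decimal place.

12.5%

1 of the 8 households have income below $4,940.
H = 1/8 = 12.5%.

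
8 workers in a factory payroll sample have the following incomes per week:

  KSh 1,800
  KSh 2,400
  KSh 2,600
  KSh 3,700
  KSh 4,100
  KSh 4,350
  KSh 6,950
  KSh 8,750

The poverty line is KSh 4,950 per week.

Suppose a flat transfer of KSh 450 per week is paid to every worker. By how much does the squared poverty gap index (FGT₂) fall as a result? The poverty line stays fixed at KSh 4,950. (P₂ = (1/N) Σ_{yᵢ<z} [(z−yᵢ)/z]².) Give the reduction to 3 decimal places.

0.043

Before: below the line — KSh 1,800, KSh 2,400, KSh 2,600, KSh 3,700, KSh 4,100, KSh 4,350; squared poverty gap index (FGT₂) = 0.12546.
After the KSh 450 transfer: below the line — KSh 2,250, KSh 2,850, KSh 3,050, KSh 4,150, KSh 4,550, KSh 4,800; squared poverty gap index (FGT₂) = 0.08230.
Reduction = 0.12546 − 0.08230 = 0.043.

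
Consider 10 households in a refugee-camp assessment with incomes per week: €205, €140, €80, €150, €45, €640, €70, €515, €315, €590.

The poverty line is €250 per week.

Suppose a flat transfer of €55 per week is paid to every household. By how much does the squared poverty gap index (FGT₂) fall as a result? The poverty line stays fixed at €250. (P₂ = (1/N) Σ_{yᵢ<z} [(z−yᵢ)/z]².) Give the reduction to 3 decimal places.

Before: below the line — €45, €70, €80, €140, €150, €205; squared poverty gap index (FGT₂) = 0.20392.
After the €55 transfer: below the line — €100, €125, €135, €195, €205; squared poverty gap index (FGT₂) = 0.09024.
Reduction = 0.20392 − 0.09024 = 0.114.

0.114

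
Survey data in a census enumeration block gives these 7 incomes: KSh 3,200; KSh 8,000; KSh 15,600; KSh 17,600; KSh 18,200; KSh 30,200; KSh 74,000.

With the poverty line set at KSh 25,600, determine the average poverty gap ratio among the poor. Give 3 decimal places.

Below the line: KSh 3,200, KSh 8,000, KSh 15,600, KSh 17,600, KSh 18,200 (q = 5 of N = 7).
Shortfall ratios (z−y)/z: 0.8750, 0.6875, 0.3906, 0.3125, 0.2891; sum = 2.554688.
I averages over the q = 5 poor units only: 2.554688 / 5 = 0.511.

0.511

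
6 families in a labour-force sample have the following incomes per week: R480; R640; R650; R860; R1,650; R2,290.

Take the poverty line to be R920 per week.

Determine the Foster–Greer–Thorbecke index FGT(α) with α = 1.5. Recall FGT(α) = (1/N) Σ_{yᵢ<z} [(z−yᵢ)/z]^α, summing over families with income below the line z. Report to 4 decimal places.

Below the line: R480, R640, R650, R860 (q = 4 of N = 6).
Normalized shortfalls: (920−480)/920 = 0.4783; (920−640)/920 = 0.3043; (920−650)/920 = 0.2935; (920−860)/920 = 0.0652.
Raised to α = 1.5: 0.33075; 0.16790; 0.15899; 0.01666.
Sum = 0.674293; FGT(1.5) = 0.674293 / 6 = 0.1124.

0.1124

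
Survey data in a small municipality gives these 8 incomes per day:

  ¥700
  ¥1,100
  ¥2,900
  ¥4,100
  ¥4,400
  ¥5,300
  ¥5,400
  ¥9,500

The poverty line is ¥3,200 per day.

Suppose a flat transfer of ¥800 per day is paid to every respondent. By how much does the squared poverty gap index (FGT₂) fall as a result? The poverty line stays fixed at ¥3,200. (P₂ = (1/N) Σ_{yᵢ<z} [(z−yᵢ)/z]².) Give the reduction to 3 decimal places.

Before: below the line — ¥700, ¥1,100, ¥2,900; squared poverty gap index (FGT₂) = 0.13123.
After the ¥800 transfer: below the line — ¥1,500, ¥1,900; squared poverty gap index (FGT₂) = 0.05591.
Reduction = 0.13123 − 0.05591 = 0.075.

0.075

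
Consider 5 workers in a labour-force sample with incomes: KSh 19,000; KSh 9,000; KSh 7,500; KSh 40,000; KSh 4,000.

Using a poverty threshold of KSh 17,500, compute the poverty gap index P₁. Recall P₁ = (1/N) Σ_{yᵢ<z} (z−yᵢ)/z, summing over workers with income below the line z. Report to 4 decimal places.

Below z: KSh 4,000, KSh 7,500, KSh 9,000 (q = 3 of N = 5).
Shortfall ratios: (17500−4000)/17500 = 0.7714; (17500−7500)/17500 = 0.5714; (17500−9000)/17500 = 0.4857.
Sum of shortfalls = 1.828571; P₁ averages over all N: 1.828571 / 5 = 0.3657.

0.3657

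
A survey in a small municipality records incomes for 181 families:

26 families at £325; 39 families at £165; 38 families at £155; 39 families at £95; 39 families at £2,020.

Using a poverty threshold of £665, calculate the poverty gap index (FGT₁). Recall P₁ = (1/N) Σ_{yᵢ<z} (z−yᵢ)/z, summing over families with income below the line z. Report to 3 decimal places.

Poor units: 39×£95, 38×£155, 39×£165, 26×£325 (q = 142 of N = 181).
Normalized shortfalls: (665−95)/665 = 0.8571 (×39); (665−155)/665 = 0.7669 (×38); (665−165)/665 = 0.7519 (×39); (665−325)/665 = 0.5113 (×26).
Sum of shortfalls = 105.187970; P₁ averages over all N: 105.187970 / 181 = 0.581.

0.581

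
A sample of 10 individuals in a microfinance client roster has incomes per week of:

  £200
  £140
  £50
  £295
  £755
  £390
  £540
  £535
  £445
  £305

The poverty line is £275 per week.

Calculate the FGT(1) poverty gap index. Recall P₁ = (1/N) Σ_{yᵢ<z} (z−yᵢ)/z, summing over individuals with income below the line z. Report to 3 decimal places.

Below z: £50, £140, £200 (q = 3 of N = 10).
Shortfall ratios: (275−50)/275 = 0.8182; (275−140)/275 = 0.4909; (275−200)/275 = 0.2727.
Sum of shortfalls = 1.581818; P₁ averages over all N: 1.581818 / 10 = 0.158.

0.158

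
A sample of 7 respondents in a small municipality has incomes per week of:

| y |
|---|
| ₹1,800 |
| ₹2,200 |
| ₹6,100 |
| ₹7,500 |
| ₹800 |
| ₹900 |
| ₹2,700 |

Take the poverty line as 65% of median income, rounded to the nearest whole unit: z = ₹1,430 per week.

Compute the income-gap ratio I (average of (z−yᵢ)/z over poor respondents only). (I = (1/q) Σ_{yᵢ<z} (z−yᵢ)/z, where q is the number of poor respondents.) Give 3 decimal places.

Below z: ₹800, ₹900 (q = 2 of N = 7).
Shortfall ratios (z−y)/z: 0.4406, 0.3706; sum = 0.811189.
I averages over the q = 2 poor units only: 0.811189 / 2 = 0.406.

0.406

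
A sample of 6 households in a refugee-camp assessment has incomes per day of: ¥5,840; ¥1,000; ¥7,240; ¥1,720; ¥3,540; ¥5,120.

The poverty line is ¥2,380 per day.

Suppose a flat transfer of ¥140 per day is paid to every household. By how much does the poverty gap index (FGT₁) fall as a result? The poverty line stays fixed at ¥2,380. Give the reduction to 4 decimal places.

0.0196

Before: below the line — ¥1,000, ¥1,720; poverty gap index (FGT₁) = 0.142857.
After the ¥140 transfer: below the line — ¥1,140, ¥1,860; poverty gap index (FGT₁) = 0.123249.
Reduction = 0.142857 − 0.123249 = 0.0196.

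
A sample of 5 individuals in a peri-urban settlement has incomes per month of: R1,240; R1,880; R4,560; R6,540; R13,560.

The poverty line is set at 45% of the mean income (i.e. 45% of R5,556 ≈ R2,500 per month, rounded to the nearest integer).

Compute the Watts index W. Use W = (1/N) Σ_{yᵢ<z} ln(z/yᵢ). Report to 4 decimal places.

Below z: R1,240, R1,880 (q = 2 of N = 5).
Log shortfalls: ln(2500/1240) = 0.7012; ln(2500/1880) = 0.2850.
W = 0.986198 / 5 = 0.1972.

0.1972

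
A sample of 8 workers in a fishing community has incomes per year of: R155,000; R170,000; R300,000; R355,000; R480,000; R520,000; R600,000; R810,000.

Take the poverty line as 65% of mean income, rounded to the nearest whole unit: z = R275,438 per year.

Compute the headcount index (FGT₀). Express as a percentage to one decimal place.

2 of the 8 workers have income below R275,438.
H = 2/8 = 25.0%.

25.0%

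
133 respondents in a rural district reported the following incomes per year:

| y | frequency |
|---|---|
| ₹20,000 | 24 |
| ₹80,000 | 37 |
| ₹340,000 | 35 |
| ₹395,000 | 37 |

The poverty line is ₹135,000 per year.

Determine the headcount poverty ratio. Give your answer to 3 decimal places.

0.459

61 of the 133 respondents have income below ₹135,000.
H = 61/133 = 0.459.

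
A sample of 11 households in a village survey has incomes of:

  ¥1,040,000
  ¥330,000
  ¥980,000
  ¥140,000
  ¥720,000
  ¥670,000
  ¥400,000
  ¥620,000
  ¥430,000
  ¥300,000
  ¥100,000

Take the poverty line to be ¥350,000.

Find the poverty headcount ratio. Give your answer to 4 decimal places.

4 of the 11 households have income below ¥350,000.
H = 4/11 = 0.3636.

0.3636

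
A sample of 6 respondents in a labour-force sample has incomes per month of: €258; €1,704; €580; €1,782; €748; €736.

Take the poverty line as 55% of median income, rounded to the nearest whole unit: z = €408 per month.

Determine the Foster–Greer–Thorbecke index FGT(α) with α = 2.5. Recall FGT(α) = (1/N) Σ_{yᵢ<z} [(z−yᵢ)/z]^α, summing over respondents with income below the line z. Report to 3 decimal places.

Below the line: €258 (q = 1 of N = 6).
Normalized shortfalls: (408−258)/408 = 0.3676.
Raised to α = 2.5: 0.08196.
Sum = 0.081955; FGT(2.5) = 0.081955 / 6 = 0.014.

0.014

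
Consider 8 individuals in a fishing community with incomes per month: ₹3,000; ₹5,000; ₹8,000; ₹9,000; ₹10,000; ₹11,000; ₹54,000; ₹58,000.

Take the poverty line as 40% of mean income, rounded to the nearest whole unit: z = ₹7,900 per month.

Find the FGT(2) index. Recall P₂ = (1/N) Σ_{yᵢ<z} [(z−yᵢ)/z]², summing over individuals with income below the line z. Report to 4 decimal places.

Incomes under z: ₹3,000, ₹5,000 (q = 2 of N = 8).
Relative gaps: (7900−3000)/7900 = 0.6203; (7900−5000)/7900 = 0.3671.
Squared: 0.3847; 0.1348.
Sum = 0.519468; P₂ = 0.519468 / 8 = 0.0649.

0.0649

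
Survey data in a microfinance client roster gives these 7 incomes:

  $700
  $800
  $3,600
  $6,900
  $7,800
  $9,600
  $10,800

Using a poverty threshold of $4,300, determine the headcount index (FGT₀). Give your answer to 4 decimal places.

3 of the 7 people have income below $4,300.
H = 3/7 = 0.4286.

0.4286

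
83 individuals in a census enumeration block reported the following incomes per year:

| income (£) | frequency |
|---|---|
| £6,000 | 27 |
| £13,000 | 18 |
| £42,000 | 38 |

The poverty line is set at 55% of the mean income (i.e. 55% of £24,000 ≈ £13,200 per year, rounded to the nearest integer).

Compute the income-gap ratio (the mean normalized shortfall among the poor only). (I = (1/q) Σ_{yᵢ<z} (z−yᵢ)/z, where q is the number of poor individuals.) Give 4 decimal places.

Below z: 27×£6,000, 18×£13,000 (q = 45 of N = 83).
Relative gaps: 0.5455 (×27), 0.0152 (×18); sum = 15.000000.
I averages over the q = 45 poor units only: 15.000000 / 45 = 0.3333.

0.3333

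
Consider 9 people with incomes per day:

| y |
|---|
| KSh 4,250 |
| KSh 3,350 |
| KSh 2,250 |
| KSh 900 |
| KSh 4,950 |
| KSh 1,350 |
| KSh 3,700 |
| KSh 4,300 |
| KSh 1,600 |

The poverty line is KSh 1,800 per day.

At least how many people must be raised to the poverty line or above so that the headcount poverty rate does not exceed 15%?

3 of the 9 people are poor, so H = 3/9 = 0.333.
A headcount ratio of at most 15% allows at most ⌊0.15 × 9⌋ = 1 poor people.
So at least 3 − 1 = 2 must be lifted.

2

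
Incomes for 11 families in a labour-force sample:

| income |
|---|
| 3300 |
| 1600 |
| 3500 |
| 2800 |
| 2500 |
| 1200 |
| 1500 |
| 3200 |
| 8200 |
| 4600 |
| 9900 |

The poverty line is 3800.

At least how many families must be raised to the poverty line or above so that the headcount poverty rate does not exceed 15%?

7

Currently q = 8 of N = 11 are below the line (H = 0.727).
A headcount ratio of at most 15% allows at most ⌊0.15 × 11⌋ = 1 poor families.
So at least 8 − 1 = 7 must be lifted.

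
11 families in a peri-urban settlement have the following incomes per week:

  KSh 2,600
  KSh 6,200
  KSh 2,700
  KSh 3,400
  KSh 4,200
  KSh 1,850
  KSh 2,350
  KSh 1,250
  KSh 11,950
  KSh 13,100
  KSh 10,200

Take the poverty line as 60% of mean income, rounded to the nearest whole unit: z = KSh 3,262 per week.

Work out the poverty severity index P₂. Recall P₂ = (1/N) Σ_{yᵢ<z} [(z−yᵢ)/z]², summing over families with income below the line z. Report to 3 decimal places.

0.065

Poor units: KSh 1,250, KSh 1,850, KSh 2,350, KSh 2,600, KSh 2,700 (q = 5 of N = 11).
Shortfall ratios: (3262−1250)/3262 = 0.6168; (3262−1850)/3262 = 0.4329; (3262−2350)/3262 = 0.2796; (3262−2600)/3262 = 0.2029; (3262−2700)/3262 = 0.1723.
Squared: 0.3804; 0.1874; 0.0782; 0.0412; 0.0297.
Sum = 0.716848; P₂ = 0.716848 / 11 = 0.065.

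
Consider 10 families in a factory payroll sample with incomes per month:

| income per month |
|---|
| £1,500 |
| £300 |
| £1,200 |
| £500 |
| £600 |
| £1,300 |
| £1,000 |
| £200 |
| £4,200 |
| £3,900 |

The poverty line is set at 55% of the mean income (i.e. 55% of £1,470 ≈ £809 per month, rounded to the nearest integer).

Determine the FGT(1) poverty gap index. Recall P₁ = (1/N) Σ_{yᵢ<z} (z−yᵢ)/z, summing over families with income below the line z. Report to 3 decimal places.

Below z: £200, £300, £500, £600 (q = 4 of N = 10).
Gap ratios (z−y)/z: (809−200)/809 = 0.7528; (809−300)/809 = 0.6292; (809−500)/809 = 0.3820; (809−600)/809 = 0.2583.
Sum of shortfalls = 2.022250; P₁ averages over all N: 2.022250 / 10 = 0.202.

0.202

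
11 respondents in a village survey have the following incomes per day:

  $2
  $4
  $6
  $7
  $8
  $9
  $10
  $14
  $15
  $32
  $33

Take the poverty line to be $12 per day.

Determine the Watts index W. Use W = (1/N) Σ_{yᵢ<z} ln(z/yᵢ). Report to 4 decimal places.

0.4544

Poor units: $2, $4, $6, $7, $8, $9, $10 (q = 7 of N = 11).
Log gaps: ln(12/2) = 1.7918; ln(12/4) = 1.0986; ln(12/6) = 0.6931; ln(12/7) = 0.5390; ln(12/8) = 0.4055; ln(12/9) = 0.2877; ln(12/10) = 0.1823.
W = 4.997984 / 11 = 0.4544.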